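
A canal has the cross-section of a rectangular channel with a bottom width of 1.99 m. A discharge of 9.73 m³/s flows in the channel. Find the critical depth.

y_c = 1.35 m

For a rectangular channel, critical depth y_c = (q²/g)^(1/3) where q = Q/b = 9.73/1.99 = 4.889 m²/s.
So y_c = (4.889²/9.81)^(1/3) = 1.35 m.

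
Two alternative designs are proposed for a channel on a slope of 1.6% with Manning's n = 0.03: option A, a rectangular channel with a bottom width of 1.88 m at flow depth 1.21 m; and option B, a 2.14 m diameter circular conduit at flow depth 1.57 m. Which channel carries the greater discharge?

channel B

Channel A: Flow area A = b·y = 1.88 × 1.21 = 2.275 m². Wetted perimeter P = b + 2y = 1.88 + 2×1.21 = 4.3 m. Hydraulic radius R = A/P = 2.275/4.3 = 0.529 m. Q_A = (1/0.03)·2.275·0.529^(2/3)·√0.016 = 6.274 m³/s.
Channel B: For a circular section of diameter D = 2.14 m at depth y = 1.57 m, the central angle is θ = 2 arccos(1 − 2y/D) = 4.114 rad. Then A = (D²/8)(θ − sin θ) = 2.828 m² and P = Dθ/2 = 4.402 m. Hydraulic radius R = A/P = 2.828/4.402 = 0.6424 m. Q_B = (1/0.03)·2.828·0.6424^(2/3)·√0.016 = 8.878 m³/s.
Q_A = 6.274 m³/s vs Q_B = 8.878 m³/s, so channel B carries more.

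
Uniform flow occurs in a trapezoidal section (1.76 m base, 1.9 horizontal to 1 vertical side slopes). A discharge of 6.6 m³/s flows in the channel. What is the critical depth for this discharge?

At critical depth, Q² T / (g A³) = 1, i.e. A³/T = Q²/g = 6.6²/9.81 = 4.44.
Try y = 0.717 m: A³/T = 2.502 — short.
Try y = 1.04 m: A³/T = 10.27 — over.
Try y = 0.836 m: A³/T = 4.443 — matches.

y_c = 0.836 m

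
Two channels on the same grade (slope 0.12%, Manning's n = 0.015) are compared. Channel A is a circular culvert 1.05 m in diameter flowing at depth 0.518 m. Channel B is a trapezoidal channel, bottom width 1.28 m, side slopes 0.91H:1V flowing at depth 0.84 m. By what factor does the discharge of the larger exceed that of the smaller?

6.1

Channel A: For a circular section of diameter D = 1.05 m at depth y = 0.518 m, the central angle is θ = 2 arccos(1 − 2y/D) = 3.115 rad. Then A = (D²/8)(θ − sin θ) = 0.4256 m² and P = Dθ/2 = 1.635 m. Hydraulic radius R = A/P = 0.4256/1.635 = 0.2603 m. Q_A = (1/0.015)·0.4256·0.2603^(2/3)·√0.0012 = 0.4007 m³/s.
Channel B: With bottom width b = 1.28 m and side slope z = 0.91: A = (b + zy)y = (1.28 + 0.91×0.84)×0.84 = 1.717 m²; P = b + 2y√(1+z²) = 1.28 + 2×0.84×1.352 = 3.551 m. Hydraulic radius R = A/P = 1.717/3.551 = 0.4835 m. Q_B = (1/0.015)·1.717·0.4835^(2/3)·√0.0012 = 2.443 m³/s.
The larger discharge is 2.443 m³/s and the smaller is 0.4007 m³/s; the ratio is 6.1.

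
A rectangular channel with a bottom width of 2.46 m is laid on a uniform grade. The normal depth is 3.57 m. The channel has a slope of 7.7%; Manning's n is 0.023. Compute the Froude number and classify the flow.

Flow area A = b·y = 2.46 × 3.57 = 8.782 m². Wetted perimeter P = b + 2y = 2.46 + 2×3.57 = 9.6 m.
Hydraulic radius R = A/P = 8.782/9.6 = 0.9148 m.
V = (1/n) R^(2/3) √S = (1/0.023) × 0.9148^(2/3) × √0.077 = 11.37 m/s. Hydraulic depth D_h = A/T = 8.782/2.46 = 3.57 m.
Froude number Fr = V/√(g·D_h) = 11.37/√(9.81×3.57) = 1.92, which is greater than 1, so the flow is supercritical.

supercritical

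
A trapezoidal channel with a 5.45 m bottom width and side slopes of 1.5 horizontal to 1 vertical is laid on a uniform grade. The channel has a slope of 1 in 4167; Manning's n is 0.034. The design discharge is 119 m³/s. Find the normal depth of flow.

y_n = 6.96 m

Manning's equation rearranged: A R^(2/3) = nQ / (1·√S) = 0.034 × 119 / (√0.00024) = 261.2.
Try y = 8.71 m: A R^(2/3) = 431.4 — high.
Try y = 6.17 m: A R^(2/3) = 200.1 — low.
Try y = 6.96 m: A R^(2/3) = 260.8 — close enough.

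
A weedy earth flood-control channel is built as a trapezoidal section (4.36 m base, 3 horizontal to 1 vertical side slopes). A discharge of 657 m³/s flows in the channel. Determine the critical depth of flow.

At critical depth, Q² T / (g A³) = 1, i.e. A³/T = Q²/g = 657²/9.81 = 44000.
Trying y = 6.33 m: A³/T = 76260 — high.
Trying y = 4.64 m: A³/T = 18950 — low.
Trying y = 5.6 m: A³/T = 43830 — matches.

y_c = 5.6 m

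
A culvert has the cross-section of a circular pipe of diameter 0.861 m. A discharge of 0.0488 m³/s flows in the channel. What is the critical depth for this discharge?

y_c = 0.126 m

At critical depth, Q² T / (g A³) = 1, i.e. A³/T = Q²/g = 0.0488²/9.81 = 0.0002428.
At y = 0.145 m: A³/T = 0.0004212 — over.
At y = 0.0972 m: A³/T = 0.00008702 — short.
At y = 0.126 m: A³/T = 0.0002424 — matches.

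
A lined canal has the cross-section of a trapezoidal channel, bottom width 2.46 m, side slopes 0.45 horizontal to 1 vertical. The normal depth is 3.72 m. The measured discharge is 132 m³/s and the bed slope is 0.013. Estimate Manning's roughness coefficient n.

n = 0.017

With bottom width b = 2.46 m and side slope z = 0.45: A = (b + zy)y = (2.46 + 0.45×3.72)×3.72 = 15.38 m²; P = b + 2y√(1+z²) = 2.46 + 2×3.72×1.097 = 10.62 m.
Hydraulic radius R = A/P = 15.38/10.62 = 1.448 m.
Rearranging Manning's equation: n = (1/Q) A R^(2/3) S^(1/2) = (1/132) × 15.38 × 1.448^(2/3) × √0.013 = 0.017.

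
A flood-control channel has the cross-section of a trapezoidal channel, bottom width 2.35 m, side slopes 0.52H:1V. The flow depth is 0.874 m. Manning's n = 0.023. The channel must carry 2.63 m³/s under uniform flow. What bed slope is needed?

S = 0.0013

With bottom width b = 2.35 m and side slope z = 0.52: A = (b + zy)y = (2.35 + 0.52×0.874)×0.874 = 2.451 m²; P = b + 2y√(1+z²) = 2.35 + 2×0.874×1.127 = 4.32 m.
Hydraulic radius R = A/P = 2.451/4.32 = 0.5674 m.
From Manning's equation, S = [nQ / (1 A R^(2/3))]² = [0.023 × 2.63 / (1 × 2.451 × 0.5674^(2/3))]² = 0.0013.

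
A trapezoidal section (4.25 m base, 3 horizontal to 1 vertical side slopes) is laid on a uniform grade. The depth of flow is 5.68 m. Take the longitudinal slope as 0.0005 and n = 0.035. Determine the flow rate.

With bottom width b = 4.25 m and side slope z = 3: A = (b + zy)y = (4.25 + 3×5.68)×5.68 = 120.9 m²; P = b + 2y√(1+z²) = 4.25 + 2×5.68×3.162 = 40.17 m.
Hydraulic radius R = A/P = 120.9/40.17 = 3.01 m.
Manning's equation: Q = (1/n) A R^(2/3) S^(1/2) = (1/0.035) × 120.9 × 3.01^(2/3) × 0.0005^(1/2) = 161 m³/s.

Q = 161 m³/s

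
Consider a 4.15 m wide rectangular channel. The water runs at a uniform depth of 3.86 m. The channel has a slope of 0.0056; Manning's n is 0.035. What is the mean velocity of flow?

V = 2.61 m/s

Flow area A = b·y = 4.15 × 3.86 = 16.02 m². Wetted perimeter P = b + 2y = 4.15 + 2×3.86 = 11.87 m.
Hydraulic radius R = A/P = 16.02/11.87 = 1.35 m.
From Manning's equation, V = (1/n) R^(2/3) S^(1/2) = (1/0.035) × 1.35^(2/3) × 0.0056^(1/2) = 2.61 m/s.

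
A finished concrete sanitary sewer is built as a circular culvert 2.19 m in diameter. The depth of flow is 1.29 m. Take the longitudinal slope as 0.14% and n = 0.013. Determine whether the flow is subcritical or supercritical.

subcritical

For a circular section of diameter D = 2.19 m at depth y = 1.29 m, the central angle is θ = 2 arccos(1 − 2y/D) = 3.5 rad. Then A = (D²/8)(θ − sin θ) = 2.308 m² and P = Dθ/2 = 3.832 m.
Hydraulic radius R = A/P = 2.308/3.832 = 0.6023 m.
V = (1/n) R^(2/3) √S = (1/0.013) × 0.6023^(2/3) × √0.0014 = 2.053 m/s. Hydraulic depth D_h = A/T = 2.308/2.155 = 1.071 m.
Froude number Fr = V/√(g·D_h) = 2.053/√(9.81×1.071) = 0.633, which is less than 1, so the flow is subcritical.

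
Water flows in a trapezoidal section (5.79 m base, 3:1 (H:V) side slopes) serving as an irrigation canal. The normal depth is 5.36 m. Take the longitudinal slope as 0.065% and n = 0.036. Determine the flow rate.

With bottom width b = 5.79 m and side slope z = 3: A = (b + zy)y = (5.79 + 3×5.36)×5.36 = 117.2 m²; P = b + 2y√(1+z²) = 5.79 + 2×5.36×3.162 = 39.69 m.
Hydraulic radius R = A/P = 117.2/39.69 = 2.953 m.
Manning's equation: Q = (1/n) A R^(2/3) S^(1/2) = (1/0.036) × 117.2 × 2.953^(2/3) × 0.00065^(1/2) = 171 m³/s.

Q = 171 m³/s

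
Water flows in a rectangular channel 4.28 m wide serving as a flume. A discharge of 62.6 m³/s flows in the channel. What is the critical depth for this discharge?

y_c = 2.79 m

For a rectangular channel, critical depth y_c = (q²/g)^(1/3) where q = Q/b = 62.6/4.28 = 14.63 m²/s.
So y_c = (14.63²/9.81)^(1/3) = 2.79 m.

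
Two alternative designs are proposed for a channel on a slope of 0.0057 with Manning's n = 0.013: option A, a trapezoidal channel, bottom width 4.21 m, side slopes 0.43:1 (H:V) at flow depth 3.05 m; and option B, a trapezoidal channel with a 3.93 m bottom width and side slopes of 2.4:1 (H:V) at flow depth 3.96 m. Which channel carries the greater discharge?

Channel A: With bottom width b = 4.21 m and side slope z = 0.43: A = (b + zy)y = (4.21 + 0.43×3.05)×3.05 = 16.84 m²; P = b + 2y√(1+z²) = 4.21 + 2×3.05×1.089 = 10.85 m. Hydraulic radius R = A/P = 16.84/10.85 = 1.552 m. Q_A = (1/0.013)·16.84·1.552^(2/3)·√0.0057 = 131.1 m³/s.
Channel B: With bottom width b = 3.93 m and side slope z = 2.4: A = (b + zy)y = (3.93 + 2.4×3.96)×3.96 = 53.2 m²; P = b + 2y√(1+z²) = 3.93 + 2×3.96×2.6 = 24.52 m. Hydraulic radius R = A/P = 53.2/24.52 = 2.169 m. Q_B = (1/0.013)·53.2·2.169^(2/3)·√0.0057 = 517.8 m³/s.
Q_A = 131.1 m³/s vs Q_B = 517.8 m³/s, so channel B carries more.

channel B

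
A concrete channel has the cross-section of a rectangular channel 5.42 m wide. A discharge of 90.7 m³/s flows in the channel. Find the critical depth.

For a rectangular channel, critical depth y_c = (q²/g)^(1/3) where q = Q/b = 90.7/5.42 = 16.73 m²/s.
So y_c = (16.73²/9.81)^(1/3) = 3.06 m.

y_c = 3.06 m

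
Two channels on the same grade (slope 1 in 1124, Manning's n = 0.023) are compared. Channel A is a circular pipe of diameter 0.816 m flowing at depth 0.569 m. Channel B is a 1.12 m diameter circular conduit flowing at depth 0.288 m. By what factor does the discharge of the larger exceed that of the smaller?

Channel A: For a circular section of diameter D = 0.816 m at depth y = 0.569 m, the central angle is θ = 2 arccos(1 − 2y/D) = 3.953 rad. Then A = (D²/8)(θ − sin θ) = 0.3894 m² and P = Dθ/2 = 1.613 m. Hydraulic radius R = A/P = 0.3894/1.613 = 0.2414 m. Q_A = (1/0.023)·0.3894·0.2414^(2/3)·√0.0008897 = 0.1958 m³/s.
Channel B: For a circular section of diameter D = 1.12 m at depth y = 0.288 m, the central angle is θ = 2 arccos(1 − 2y/D) = 2.127 rad. Then A = (D²/8)(θ − sin θ) = 0.2004 m² and P = Dθ/2 = 1.191 m. Hydraulic radius R = A/P = 0.2004/1.191 = 0.1682 m. Q_B = (1/0.023)·0.2004·0.1682^(2/3)·√0.0008897 = 0.0792 m³/s.
The larger discharge is 0.1958 m³/s and the smaller is 0.0792 m³/s; the ratio is 2.47.

2.47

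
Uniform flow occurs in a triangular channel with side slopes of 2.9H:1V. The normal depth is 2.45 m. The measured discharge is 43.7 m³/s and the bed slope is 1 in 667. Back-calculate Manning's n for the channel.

For a triangular section with side slope z = 2.9: A = zy² = 2.9×2.45² = 17.41 m²; P = 2y√(1+z²) = 2×2.45×3.068 = 15.03 m.
Hydraulic radius R = A/P = 17.41/15.03 = 1.158 m.
Rearranging Manning's equation: n = (1/Q) A R^(2/3) S^(1/2) = (1/43.7) × 17.41 × 1.158^(2/3) × √0.001499 = 0.017.

n = 0.017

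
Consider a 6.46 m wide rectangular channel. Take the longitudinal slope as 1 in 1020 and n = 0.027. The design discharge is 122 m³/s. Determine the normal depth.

y_n = 9.12 m

Manning's equation rearranged: A R^(2/3) = nQ / (1·√S) = 0.027 × 122 / (√0.0009804) = 105.2.
Trying y = 7.4 m: A R^(2/3) = 82.05 — low.
Trying y = 10.9 m: A R^(2/3) = 129.4 — high.
Trying y = 9.12 m: A R^(2/3) = 105.2 — close enough.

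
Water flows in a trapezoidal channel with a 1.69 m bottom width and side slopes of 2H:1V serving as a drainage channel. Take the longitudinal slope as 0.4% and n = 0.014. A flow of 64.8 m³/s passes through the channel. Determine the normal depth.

y_n = 2.17 m

Manning's equation rearranged: A R^(2/3) = nQ / (1·√S) = 0.014 × 64.8 / (√0.004) = 14.34.
At y = 2.52 m: A R^(2/3) = 20.29 — over.
At y = 2.17 m: A R^(2/3) = 14.35 — matches.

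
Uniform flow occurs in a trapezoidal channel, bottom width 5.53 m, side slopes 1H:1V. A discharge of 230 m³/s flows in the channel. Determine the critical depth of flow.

y_c = 4.31 m

At critical depth, Q² T / (g A³) = 1, i.e. A³/T = Q²/g = 230²/9.81 = 5392.
Trying y = 4.99 m: A³/T = 9327 — high.
Trying y = 3.81 m: A³/T = 3427 — low.
Trying y = 4.31 m: A³/T = 5391 — matches.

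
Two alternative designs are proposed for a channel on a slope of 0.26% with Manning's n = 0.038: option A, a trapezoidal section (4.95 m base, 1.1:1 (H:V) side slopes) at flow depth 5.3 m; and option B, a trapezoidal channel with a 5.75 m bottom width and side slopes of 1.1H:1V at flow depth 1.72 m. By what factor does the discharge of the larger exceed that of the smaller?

Channel A: With bottom width b = 4.95 m and side slope z = 1.1: A = (b + zy)y = (4.95 + 1.1×5.3)×5.3 = 57.13 m²; P = b + 2y√(1+z²) = 4.95 + 2×5.3×1.487 = 20.71 m. Hydraulic radius R = A/P = 57.13/20.71 = 2.759 m. Q_A = (1/0.038)·57.13·2.759^(2/3)·√0.0026 = 150.8 m³/s.
Channel B: With bottom width b = 5.75 m and side slope z = 1.1: A = (b + zy)y = (5.75 + 1.1×1.72)×1.72 = 13.14 m²; P = b + 2y√(1+z²) = 5.75 + 2×1.72×1.487 = 10.86 m. Hydraulic radius R = A/P = 13.14/10.86 = 1.21 m. Q_B = (1/0.038)·13.14·1.21^(2/3)·√0.0026 = 20.03 m³/s.
The larger discharge is 150.8 m³/s and the smaller is 20.03 m³/s; the ratio is 7.53.

7.53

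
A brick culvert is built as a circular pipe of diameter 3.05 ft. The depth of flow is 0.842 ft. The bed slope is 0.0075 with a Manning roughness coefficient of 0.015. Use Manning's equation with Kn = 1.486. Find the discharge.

For a circular section of diameter D = 3.05 ft at depth y = 0.842 ft, the central angle is θ = 2 arccos(1 − 2y/D) = 2.213 rad. Then A = (D²/8)(θ − sin θ) = 1.642 ft² and P = Dθ/2 = 3.375 ft.
Hydraulic radius R = A/P = 1.642/3.375 = 0.4865 ft.
Manning's equation: Q = (1.486/n) A R^(2/3) S^(1/2) = (1.486/0.015) × 1.642 × 0.4865^(2/3) × 0.0075^(1/2) = 8.71 ft³/s.

Q = 8.71 ft³/s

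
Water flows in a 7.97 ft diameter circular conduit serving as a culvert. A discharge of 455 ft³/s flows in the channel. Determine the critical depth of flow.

y_c = 5.44 ft

At critical depth, Q² T / (g A³) = 1, i.e. A³/T = Q²/g = 455²/32.2 = 6429.
Trying y = 6.19 ft: A³/T = 10820 — too large.
Trying y = 4.42 ft: A³/T = 2893 — too small.
Trying y = 5.44 ft: A³/T = 6435 — ≈ 6429.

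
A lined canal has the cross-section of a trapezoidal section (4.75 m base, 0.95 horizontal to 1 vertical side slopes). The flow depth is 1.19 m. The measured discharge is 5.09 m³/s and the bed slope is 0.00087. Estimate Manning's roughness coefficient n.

n = 0.037

With bottom width b = 4.75 m and side slope z = 0.95: A = (b + zy)y = (4.75 + 0.95×1.19)×1.19 = 6.998 m²; P = b + 2y√(1+z²) = 4.75 + 2×1.19×1.379 = 8.033 m.
Hydraulic radius R = A/P = 6.998/8.033 = 0.8712 m.
Rearranging Manning's equation: n = (1/Q) A R^(2/3) S^(1/2) = (1/5.09) × 6.998 × 0.8712^(2/3) × √0.00087 = 0.037.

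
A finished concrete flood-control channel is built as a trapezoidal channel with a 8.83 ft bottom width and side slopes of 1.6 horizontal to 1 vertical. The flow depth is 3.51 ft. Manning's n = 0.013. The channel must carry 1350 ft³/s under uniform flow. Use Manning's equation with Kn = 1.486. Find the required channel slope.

S = 0.0179

With bottom width b = 8.83 ft and side slope z = 1.6: A = (b + zy)y = (8.83 + 1.6×3.51)×3.51 = 50.71 ft²; P = b + 2y√(1+z²) = 8.83 + 2×3.51×1.887 = 22.08 ft.
Hydraulic radius R = A/P = 50.71/22.08 = 2.297 ft.
From Manning's equation, S = [nQ / (1.486 A R^(2/3))]² = [0.013 × 1350 / (1.486 × 50.71 × 2.297^(2/3))]² = 0.0179.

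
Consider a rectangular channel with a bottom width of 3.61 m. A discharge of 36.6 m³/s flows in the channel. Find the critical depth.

For a rectangular channel, critical depth y_c = (q²/g)^(1/3) where q = Q/b = 36.6/3.61 = 10.14 m²/s.
So y_c = (10.14²/9.81)^(1/3) = 2.19 m.

y_c = 2.19 m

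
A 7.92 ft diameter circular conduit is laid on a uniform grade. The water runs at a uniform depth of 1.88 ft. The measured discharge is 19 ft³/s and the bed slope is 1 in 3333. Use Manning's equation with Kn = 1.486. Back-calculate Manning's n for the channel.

For a circular section of diameter D = 7.92 ft at depth y = 1.88 ft, the central angle is θ = 2 arccos(1 − 2y/D) = 2.036 rad. Then A = (D²/8)(θ − sin θ) = 8.951 ft² and P = Dθ/2 = 8.061 ft.
Hydraulic radius R = A/P = 8.951/8.061 = 1.11 ft.
Rearranging Manning's equation: n = (1.486/Q) A R^(2/3) S^(1/2) = (1.486/19) × 8.951 × 1.11^(2/3) × √0.0003 = 0.013.

n = 0.013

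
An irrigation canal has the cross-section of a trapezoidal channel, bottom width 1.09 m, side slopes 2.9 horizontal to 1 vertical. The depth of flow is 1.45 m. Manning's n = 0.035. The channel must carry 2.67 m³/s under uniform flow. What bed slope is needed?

With bottom width b = 1.09 m and side slope z = 2.9: A = (b + zy)y = (1.09 + 2.9×1.45)×1.45 = 7.678 m²; P = b + 2y√(1+z²) = 1.09 + 2×1.45×3.068 = 9.986 m.
Hydraulic radius R = A/P = 7.678/9.986 = 0.7689 m.
From Manning's equation, S = [nQ / (1 A R^(2/3))]² = [0.035 × 2.67 / (1 × 7.678 × 0.7689^(2/3))]² = 0.00021.

S = 0.00021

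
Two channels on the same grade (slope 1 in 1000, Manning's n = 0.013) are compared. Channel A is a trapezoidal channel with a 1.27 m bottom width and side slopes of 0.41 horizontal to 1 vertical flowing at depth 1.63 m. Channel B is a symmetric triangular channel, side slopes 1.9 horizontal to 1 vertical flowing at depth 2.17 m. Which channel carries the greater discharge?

Channel A: With bottom width b = 1.27 m and side slope z = 0.41: A = (b + zy)y = (1.27 + 0.41×1.63)×1.63 = 3.159 m²; P = b + 2y√(1+z²) = 1.27 + 2×1.63×1.081 = 4.793 m. Hydraulic radius R = A/P = 3.159/4.793 = 0.6591 m. Q_A = (1/0.013)·3.159·0.6591^(2/3)·√0.001 = 5.821 m³/s.
Channel B: For a triangular section with side slope z = 1.9: A = zy² = 1.9×2.17² = 8.947 m²; P = 2y√(1+z²) = 2×2.17×2.147 = 9.318 m. Hydraulic radius R = A/P = 8.947/9.318 = 0.9601 m. Q_B = (1/0.013)·8.947·0.9601^(2/3)·√0.001 = 21.18 m³/s.
Q_A = 5.821 m³/s vs Q_B = 21.18 m³/s, so channel B carries more.

channel B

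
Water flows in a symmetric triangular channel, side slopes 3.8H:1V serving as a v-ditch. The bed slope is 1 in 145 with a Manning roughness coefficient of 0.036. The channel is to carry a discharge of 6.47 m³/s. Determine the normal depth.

Manning's equation rearranged: A R^(2/3) = nQ / (1·√S) = 0.036 × 6.47 / (√0.006897) = 2.805.
Try y = 1.18 m: A R^(2/3) = 3.64 — too large.
Try y = 0.909 m: A R^(2/3) = 1.815 — too small.
Try y = 1.07 m: A R^(2/3) = 2.804 — ≈ 2.805.

y_n = 1.07 m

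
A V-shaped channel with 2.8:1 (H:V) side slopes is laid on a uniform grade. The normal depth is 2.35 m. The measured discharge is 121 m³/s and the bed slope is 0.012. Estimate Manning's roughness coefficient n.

For a triangular section with side slope z = 2.8: A = zy² = 2.8×2.35² = 15.46 m²; P = 2y√(1+z²) = 2×2.35×2.973 = 13.97 m.
Hydraulic radius R = A/P = 15.46/13.97 = 1.107 m.
Rearranging Manning's equation: n = (1/Q) A R^(2/3) S^(1/2) = (1/121) × 15.46 × 1.107^(2/3) × √0.012 = 0.015.

n = 0.015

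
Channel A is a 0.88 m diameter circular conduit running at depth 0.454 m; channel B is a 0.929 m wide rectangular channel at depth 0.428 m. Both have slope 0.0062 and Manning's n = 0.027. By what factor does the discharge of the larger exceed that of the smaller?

1.25

Channel A: For a circular section of diameter D = 0.88 m at depth y = 0.454 m, the central angle is θ = 2 arccos(1 − 2y/D) = 3.205 rad. Then A = (D²/8)(θ − sin θ) = 0.3164 m² and P = Dθ/2 = 1.41 m. Hydraulic radius R = A/P = 0.3164/1.41 = 0.2244 m. Q_A = (1/0.027)·0.3164·0.2244^(2/3)·√0.0062 = 0.3407 m³/s.
Channel B: Flow area A = b·y = 0.929 × 0.428 = 0.3976 m². Wetted perimeter P = b + 2y = 0.929 + 2×0.428 = 1.785 m. Hydraulic radius R = A/P = 0.3976/1.785 = 0.2228 m. Q_B = (1/0.027)·0.3976·0.2228^(2/3)·√0.0062 = 0.4261 m³/s.
The larger discharge is 0.4261 m³/s and the smaller is 0.3407 m³/s; the ratio is 1.25.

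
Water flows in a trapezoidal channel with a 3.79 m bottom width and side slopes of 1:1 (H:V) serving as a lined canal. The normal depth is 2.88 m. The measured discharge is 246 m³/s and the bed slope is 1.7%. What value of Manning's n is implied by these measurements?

With bottom width b = 3.79 m and side slope z = 1: A = (b + zy)y = (3.79 + 1×2.88)×2.88 = 19.21 m²; P = b + 2y√(1+z²) = 3.79 + 2×2.88×1.414 = 11.94 m.
Hydraulic radius R = A/P = 19.21/11.94 = 1.609 m.
Rearranging Manning's equation: n = (1/Q) A R^(2/3) S^(1/2) = (1/246) × 19.21 × 1.609^(2/3) × √0.017 = 0.014.

n = 0.014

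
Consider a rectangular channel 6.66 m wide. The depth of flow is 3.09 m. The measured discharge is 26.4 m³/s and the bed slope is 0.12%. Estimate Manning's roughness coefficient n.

Flow area A = b·y = 6.66 × 3.09 = 20.58 m². Wetted perimeter P = b + 2y = 6.66 + 2×3.09 = 12.84 m.
Hydraulic radius R = A/P = 20.58/12.84 = 1.603 m.
Rearranging Manning's equation: n = (1/Q) A R^(2/3) S^(1/2) = (1/26.4) × 20.58 × 1.603^(2/3) × √0.0012 = 0.037.

n = 0.037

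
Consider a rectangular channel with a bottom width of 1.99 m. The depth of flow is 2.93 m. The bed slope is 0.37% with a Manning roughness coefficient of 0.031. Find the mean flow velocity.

Flow area A = b·y = 1.99 × 2.93 = 5.831 m². Wetted perimeter P = b + 2y = 1.99 + 2×2.93 = 7.85 m.
Hydraulic radius R = A/P = 5.831/7.85 = 0.7428 m.
From Manning's equation, V = (1/n) R^(2/3) S^(1/2) = (1/0.031) × 0.7428^(2/3) × 0.0037^(1/2) = 1.61 m/s.

V = 1.61 m/s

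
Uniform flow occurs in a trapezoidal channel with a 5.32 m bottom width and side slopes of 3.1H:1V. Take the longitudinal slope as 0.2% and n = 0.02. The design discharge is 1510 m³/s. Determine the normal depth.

y_n = 8.25 m

Manning's equation rearranged: A R^(2/3) = nQ / (1·√S) = 0.02 × 1510 / (√0.002) = 675.3.
At y = 5.81 m: A R^(2/3) = 290.7 — short.
At y = 8.25 m: A R^(2/3) = 675.6 — close enough.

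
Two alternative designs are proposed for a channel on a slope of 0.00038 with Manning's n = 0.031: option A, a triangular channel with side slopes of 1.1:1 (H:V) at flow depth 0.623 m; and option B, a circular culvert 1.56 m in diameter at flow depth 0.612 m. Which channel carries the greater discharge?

channel B

Channel A: For a triangular section with side slope z = 1.1: A = zy² = 1.1×0.623² = 0.4269 m²; P = 2y√(1+z²) = 2×0.623×1.487 = 1.852 m. Hydraulic radius R = A/P = 0.4269/1.852 = 0.2305 m. Q_A = (1/0.031)·0.4269·0.2305^(2/3)·√0.00038 = 0.1009 m³/s.
Channel B: For a circular section of diameter D = 1.56 m at depth y = 0.612 m, the central angle is θ = 2 arccos(1 − 2y/D) = 2.707 rad. Then A = (D²/8)(θ − sin θ) = 0.6956 m² and P = Dθ/2 = 2.112 m. Hydraulic radius R = A/P = 0.6956/2.112 = 0.3294 m. Q_B = (1/0.031)·0.6956·0.3294^(2/3)·√0.00038 = 0.2086 m³/s.
Q_A = 0.1009 m³/s vs Q_B = 0.2086 m³/s, so channel B carries more.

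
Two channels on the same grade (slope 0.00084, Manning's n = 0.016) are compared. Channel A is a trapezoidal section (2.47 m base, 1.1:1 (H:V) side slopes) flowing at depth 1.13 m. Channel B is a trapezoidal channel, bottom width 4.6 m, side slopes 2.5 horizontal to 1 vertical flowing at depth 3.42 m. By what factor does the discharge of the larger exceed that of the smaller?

20.9

Channel A: With bottom width b = 2.47 m and side slope z = 1.1: A = (b + zy)y = (2.47 + 1.1×1.13)×1.13 = 4.196 m²; P = b + 2y√(1+z²) = 2.47 + 2×1.13×1.487 = 5.83 m. Hydraulic radius R = A/P = 4.196/5.83 = 0.7197 m. Q_A = (1/0.016)·4.196·0.7197^(2/3)·√0.00084 = 6.104 m³/s.
Channel B: With bottom width b = 4.6 m and side slope z = 2.5: A = (b + zy)y = (4.6 + 2.5×3.42)×3.42 = 44.97 m²; P = b + 2y√(1+z²) = 4.6 + 2×3.42×2.693 = 23.02 m. Hydraulic radius R = A/P = 44.97/23.02 = 1.954 m. Q_B = (1/0.016)·44.97·1.954^(2/3)·√0.00084 = 127.3 m³/s.
The larger discharge is 127.3 m³/s and the smaller is 6.104 m³/s; the ratio is 20.9.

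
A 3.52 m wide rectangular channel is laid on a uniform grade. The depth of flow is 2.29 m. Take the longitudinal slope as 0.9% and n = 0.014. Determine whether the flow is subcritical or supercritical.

Flow area A = b·y = 3.52 × 2.29 = 8.061 m². Wetted perimeter P = b + 2y = 3.52 + 2×2.29 = 8.1 m.
Hydraulic radius R = A/P = 8.061/8.1 = 0.9952 m.
V = (1/n) R^(2/3) √S = (1/0.014) × 0.9952^(2/3) × √0.009 = 6.754 m/s. Hydraulic depth D_h = A/T = 8.061/3.52 = 2.29 m.
Froude number Fr = V/√(g·D_h) = 6.754/√(9.81×2.29) = 1.43, which is greater than 1, so the flow is supercritical.

supercritical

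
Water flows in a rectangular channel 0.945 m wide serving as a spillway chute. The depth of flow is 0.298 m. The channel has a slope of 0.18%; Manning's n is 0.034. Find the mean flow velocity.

V = 0.402 m/s

Flow area A = b·y = 0.945 × 0.298 = 0.2816 m². Wetted perimeter P = b + 2y = 0.945 + 2×0.298 = 1.541 m.
Hydraulic radius R = A/P = 0.2816/1.541 = 0.1827 m.
From Manning's equation, V = (1/n) R^(2/3) S^(1/2) = (1/0.034) × 0.1827^(2/3) × 0.0018^(1/2) = 0.402 m/s.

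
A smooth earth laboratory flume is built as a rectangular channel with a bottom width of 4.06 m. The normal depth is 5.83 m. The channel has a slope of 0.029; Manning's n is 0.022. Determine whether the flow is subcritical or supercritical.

Flow area A = b·y = 4.06 × 5.83 = 23.67 m². Wetted perimeter P = b + 2y = 4.06 + 2×5.83 = 15.72 m.
Hydraulic radius R = A/P = 23.67/15.72 = 1.506 m.
V = (1/n) R^(2/3) √S = (1/0.022) × 1.506^(2/3) × √0.029 = 10.17 m/s. Hydraulic depth D_h = A/T = 23.67/4.06 = 5.83 m.
Froude number Fr = V/√(g·D_h) = 10.17/√(9.81×5.83) = 1.34, which is greater than 1, so the flow is supercritical.

supercritical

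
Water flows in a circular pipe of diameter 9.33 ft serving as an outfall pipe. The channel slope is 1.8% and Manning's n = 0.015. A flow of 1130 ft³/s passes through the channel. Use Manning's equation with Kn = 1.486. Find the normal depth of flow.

y_n = 5.79 ft

Manning's equation rearranged: A R^(2/3) = nQ / (1.486·√S) = 0.015 × 1130 / (1.486 × √0.018) = 85.02.
Try y = 4.11 ft: A R^(2/3) = 48.23 — too small.
Try y = 5.79 ft: A R^(2/3) = 85.01 — matches.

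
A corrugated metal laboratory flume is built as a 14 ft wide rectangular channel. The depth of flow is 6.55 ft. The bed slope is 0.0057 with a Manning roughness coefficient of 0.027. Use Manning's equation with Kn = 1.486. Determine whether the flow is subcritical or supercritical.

subcritical

Flow area A = b·y = 14 × 6.55 = 91.7 ft². Wetted perimeter P = b + 2y = 14 + 2×6.55 = 27.1 ft.
Hydraulic radius R = A/P = 91.7/27.1 = 3.384 ft.
V = (1.486/n) R^(2/3) √S = (1.486/0.027) × 3.384^(2/3) × √0.0057 = 9.365 ft/s. Hydraulic depth D_h = A/T = 91.7/14 = 6.55 ft.
Froude number Fr = V/√(g·D_h) = 9.365/√(32.2×6.55) = 0.645, which is less than 1, so the flow is subcritical.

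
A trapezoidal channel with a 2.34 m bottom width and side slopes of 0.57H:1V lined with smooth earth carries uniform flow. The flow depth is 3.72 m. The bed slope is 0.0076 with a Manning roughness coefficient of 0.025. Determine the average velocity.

With bottom width b = 2.34 m and side slope z = 0.57: A = (b + zy)y = (2.34 + 0.57×3.72)×3.72 = 16.59 m²; P = b + 2y√(1+z²) = 2.34 + 2×3.72×1.151 = 10.9 m.
Hydraulic radius R = A/P = 16.59/10.9 = 1.522 m.
From Manning's equation, V = (1/n) R^(2/3) S^(1/2) = (1/0.025) × 1.522^(2/3) × 0.0076^(1/2) = 4.61 m/s.

V = 4.61 m/s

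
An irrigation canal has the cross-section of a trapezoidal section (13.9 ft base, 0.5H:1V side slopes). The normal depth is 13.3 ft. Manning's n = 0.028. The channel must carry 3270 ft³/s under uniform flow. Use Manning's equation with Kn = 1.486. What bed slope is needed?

With bottom width b = 13.9 ft and side slope z = 0.5: A = (b + zy)y = (13.9 + 0.5×13.3)×13.3 = 273.3 ft²; P = b + 2y√(1+z²) = 13.9 + 2×13.3×1.118 = 43.64 ft.
Hydraulic radius R = A/P = 273.3/43.64 = 6.263 ft.
From Manning's equation, S = [nQ / (1.486 A R^(2/3))]² = [0.028 × 3270 / (1.486 × 273.3 × 6.263^(2/3))]² = 0.0044.

S = 0.0044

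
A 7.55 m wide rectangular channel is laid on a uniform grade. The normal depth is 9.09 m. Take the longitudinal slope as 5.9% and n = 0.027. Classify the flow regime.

Flow area A = b·y = 7.55 × 9.09 = 68.63 m². Wetted perimeter P = b + 2y = 7.55 + 2×9.09 = 25.73 m.
Hydraulic radius R = A/P = 68.63/25.73 = 2.667 m.
V = (1/n) R^(2/3) √S = (1/0.027) × 2.667^(2/3) × √0.059 = 17.3 m/s. Hydraulic depth D_h = A/T = 68.63/7.55 = 9.09 m.
Froude number Fr = V/√(g·D_h) = 17.3/√(9.81×9.09) = 1.83, which is greater than 1, so the flow is supercritical.

supercritical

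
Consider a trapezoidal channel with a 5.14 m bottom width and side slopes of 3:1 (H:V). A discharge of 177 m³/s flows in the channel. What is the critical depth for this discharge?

y_c = 2.98 m

At critical depth, Q² T / (g A³) = 1, i.e. A³/T = Q²/g = 177²/9.81 = 3194.
Try y = 3.67 m: A³/T = 7666 — too large.
Try y = 2.98 m: A³/T = 3209 — matches.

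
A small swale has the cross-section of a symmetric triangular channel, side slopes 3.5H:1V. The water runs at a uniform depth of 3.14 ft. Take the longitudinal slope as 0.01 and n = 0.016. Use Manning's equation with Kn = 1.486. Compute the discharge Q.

Q = 422 ft³/s

For a triangular section with side slope z = 3.5: A = zy² = 3.5×3.14² = 34.51 ft²; P = 2y√(1+z²) = 2×3.14×3.64 = 22.86 ft.
Hydraulic radius R = A/P = 34.51/22.86 = 1.51 ft.
Manning's equation: Q = (1.486/n) A R^(2/3) S^(1/2) = (1.486/0.016) × 34.51 × 1.51^(2/3) × 0.01^(1/2) = 422 ft³/s.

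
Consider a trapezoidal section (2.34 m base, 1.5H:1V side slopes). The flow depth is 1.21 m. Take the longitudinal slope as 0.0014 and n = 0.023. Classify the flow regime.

With bottom width b = 2.34 m and side slope z = 1.5: A = (b + zy)y = (2.34 + 1.5×1.21)×1.21 = 5.028 m²; P = b + 2y√(1+z²) = 2.34 + 2×1.21×1.803 = 6.703 m.
Hydraulic radius R = A/P = 5.028/6.703 = 0.7501 m.
V = (1/n) R^(2/3) √S = (1/0.023) × 0.7501^(2/3) × √0.0014 = 1.343 m/s. Hydraulic depth D_h = A/T = 5.028/5.97 = 0.8421 m.
Froude number Fr = V/√(g·D_h) = 1.343/√(9.81×0.8421) = 0.467, which is less than 1, so the flow is subcritical.

subcritical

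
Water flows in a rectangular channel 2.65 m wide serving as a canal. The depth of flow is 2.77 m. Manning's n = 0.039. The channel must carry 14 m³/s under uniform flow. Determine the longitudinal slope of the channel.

S = 0.0064

Flow area A = b·y = 2.65 × 2.77 = 7.34 m². Wetted perimeter P = b + 2y = 2.65 + 2×2.77 = 8.19 m.
Hydraulic radius R = A/P = 7.34/8.19 = 0.8963 m.
From Manning's equation, S = [nQ / (1 A R^(2/3))]² = [0.039 × 14 / (1 × 7.34 × 0.8963^(2/3))]² = 0.0064.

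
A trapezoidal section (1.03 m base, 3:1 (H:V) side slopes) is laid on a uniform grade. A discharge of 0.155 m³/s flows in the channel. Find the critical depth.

y_c = 0.117 m

At critical depth, Q² T / (g A³) = 1, i.e. A³/T = Q²/g = 0.155²/9.81 = 0.002449.
Try y = 0.131 m: A³/T = 0.003567 — high.
Try y = 0.103 m: A³/T = 0.001592 — low.
Try y = 0.117 m: A³/T = 0.002436 — matches.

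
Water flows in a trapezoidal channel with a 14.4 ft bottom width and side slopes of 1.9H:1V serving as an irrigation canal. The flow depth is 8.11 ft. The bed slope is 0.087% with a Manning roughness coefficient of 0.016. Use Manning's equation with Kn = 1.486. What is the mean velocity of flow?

V = 7.91 ft/s

With bottom width b = 14.4 ft and side slope z = 1.9: A = (b + zy)y = (14.4 + 1.9×8.11)×8.11 = 241.8 ft²; P = b + 2y√(1+z²) = 14.4 + 2×8.11×2.147 = 49.23 ft.
Hydraulic radius R = A/P = 241.8/49.23 = 4.911 ft.
From Manning's equation, V = (1.486/n) R^(2/3) S^(1/2) = (1.486/0.016) × 4.911^(2/3) × 0.00087^(1/2) = 7.91 ft/s.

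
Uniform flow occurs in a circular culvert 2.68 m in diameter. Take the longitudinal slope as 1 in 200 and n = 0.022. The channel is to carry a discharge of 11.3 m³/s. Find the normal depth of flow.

y_n = 1.84 m

Manning's equation rearranged: A R^(2/3) = nQ / (1·√S) = 0.022 × 11.3 / (√0.005) = 3.516.
Trying y = 1.33 m: A R^(2/3) = 2.132 — low.
Trying y = 2.2 m: A R^(2/3) = 4.325 — high.
Trying y = 1.84 m: A R^(2/3) = 3.525 — close enough.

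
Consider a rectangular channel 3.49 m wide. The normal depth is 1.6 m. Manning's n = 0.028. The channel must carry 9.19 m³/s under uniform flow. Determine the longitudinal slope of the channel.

S = 0.0027

Flow area A = b·y = 3.49 × 1.6 = 5.584 m². Wetted perimeter P = b + 2y = 3.49 + 2×1.6 = 6.69 m.
Hydraulic radius R = A/P = 5.584/6.69 = 0.8347 m.
From Manning's equation, S = [nQ / (1 A R^(2/3))]² = [0.028 × 9.19 / (1 × 5.584 × 0.8347^(2/3))]² = 0.0027.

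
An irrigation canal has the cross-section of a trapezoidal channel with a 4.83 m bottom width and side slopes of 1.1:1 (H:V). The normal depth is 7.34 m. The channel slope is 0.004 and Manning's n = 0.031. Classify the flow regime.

With bottom width b = 4.83 m and side slope z = 1.1: A = (b + zy)y = (4.83 + 1.1×7.34)×7.34 = 94.72 m²; P = b + 2y√(1+z²) = 4.83 + 2×7.34×1.487 = 26.65 m.
Hydraulic radius R = A/P = 94.72/26.65 = 3.554 m.
V = (1/n) R^(2/3) √S = (1/0.031) × 3.554^(2/3) × √0.004 = 4.751 m/s. Hydraulic depth D_h = A/T = 94.72/20.98 = 4.515 m.
Froude number Fr = V/√(g·D_h) = 4.751/√(9.81×4.515) = 0.714, which is less than 1, so the flow is subcritical.

subcritical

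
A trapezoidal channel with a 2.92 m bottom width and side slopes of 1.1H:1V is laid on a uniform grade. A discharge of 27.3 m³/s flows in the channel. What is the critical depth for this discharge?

At critical depth, Q² T / (g A³) = 1, i.e. A³/T = Q²/g = 27.3²/9.81 = 75.97.
Try y = 1.93 m: A³/T = 128.7 — over.
Try y = 1.37 m: A³/T = 37.6 — short.
Try y = 1.67 m: A³/T = 76.03 — ≈ 75.97.

y_c = 1.67 m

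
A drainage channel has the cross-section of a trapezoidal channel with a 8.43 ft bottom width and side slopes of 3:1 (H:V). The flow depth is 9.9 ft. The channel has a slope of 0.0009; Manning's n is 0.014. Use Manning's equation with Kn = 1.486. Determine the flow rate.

Q = 3660 ft³/s

With bottom width b = 8.43 ft and side slope z = 3: A = (b + zy)y = (8.43 + 3×9.9)×9.9 = 377.5 ft²; P = b + 2y√(1+z²) = 8.43 + 2×9.9×3.162 = 71.04 ft.
Hydraulic radius R = A/P = 377.5/71.04 = 5.313 ft.
Manning's equation: Q = (1.486/n) A R^(2/3) S^(1/2) = (1.486/0.014) × 377.5 × 5.313^(2/3) × 0.0009^(1/2) = 3660 ft³/s.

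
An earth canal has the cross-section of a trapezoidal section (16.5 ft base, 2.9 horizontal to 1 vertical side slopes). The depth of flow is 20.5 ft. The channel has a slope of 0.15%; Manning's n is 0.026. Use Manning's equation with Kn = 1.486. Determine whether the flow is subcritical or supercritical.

With bottom width b = 16.5 ft and side slope z = 2.9: A = (b + zy)y = (16.5 + 2.9×20.5)×20.5 = 1557 ft²; P = b + 2y√(1+z²) = 16.5 + 2×20.5×3.068 = 142.3 ft.
Hydraulic radius R = A/P = 1557/142.3 = 10.94 ft.
V = (1.486/n) R^(2/3) √S = (1.486/0.026) × 10.94^(2/3) × √0.0015 = 10.91 ft/s. Hydraulic depth D_h = A/T = 1557/135.4 = 11.5 ft.
Froude number Fr = V/√(g·D_h) = 10.91/√(32.2×11.5) = 0.567, which is less than 1, so the flow is subcritical.

subcritical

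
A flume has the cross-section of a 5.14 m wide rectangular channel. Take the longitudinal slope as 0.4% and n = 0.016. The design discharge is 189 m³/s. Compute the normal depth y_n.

Manning's equation rearranged: A R^(2/3) = nQ / (1·√S) = 0.016 × 189 / (√0.004) = 47.81.
Trying y = 4.27 m: A R^(2/3) = 30.08 — too small.
Trying y = 7.19 m: A R^(2/3) = 56.56 — too large.
Trying y = 6.24 m: A R^(2/3) = 47.82 — close enough.

y_n = 6.24 m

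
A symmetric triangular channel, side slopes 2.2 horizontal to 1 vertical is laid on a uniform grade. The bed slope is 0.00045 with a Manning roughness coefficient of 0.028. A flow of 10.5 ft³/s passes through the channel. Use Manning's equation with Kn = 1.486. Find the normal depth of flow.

Manning's equation rearranged: A R^(2/3) = nQ / (1.486·√S) = 0.028 × 10.5 / (1.486 × √0.00045) = 9.327.
Try y = 1.47 ft: A R^(2/3) = 3.637 — short.
Try y = 2.32 ft: A R^(2/3) = 12.28 — over.
Try y = 2.09 ft: A R^(2/3) = 9.295 — close enough.

y_n = 2.09 ft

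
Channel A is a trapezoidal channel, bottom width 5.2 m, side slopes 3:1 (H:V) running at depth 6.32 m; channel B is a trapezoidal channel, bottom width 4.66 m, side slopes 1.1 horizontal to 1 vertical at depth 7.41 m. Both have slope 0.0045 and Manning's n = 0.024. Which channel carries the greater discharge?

channel A

Channel A: With bottom width b = 5.2 m and side slope z = 3: A = (b + zy)y = (5.2 + 3×6.32)×6.32 = 152.7 m²; P = b + 2y√(1+z²) = 5.2 + 2×6.32×3.162 = 45.17 m. Hydraulic radius R = A/P = 152.7/45.17 = 3.38 m. Q_A = (1/0.024)·152.7·3.38^(2/3)·√0.0045 = 961.3 m³/s.
Channel B: With bottom width b = 4.66 m and side slope z = 1.1: A = (b + zy)y = (4.66 + 1.1×7.41)×7.41 = 94.93 m²; P = b + 2y√(1+z²) = 4.66 + 2×7.41×1.487 = 26.69 m. Hydraulic radius R = A/P = 94.93/26.69 = 3.557 m. Q_B = (1/0.024)·94.93·3.557^(2/3)·√0.0045 = 618.2 m³/s.
Q_A = 961.3 m³/s vs Q_B = 618.2 m³/s, so channel A carries more.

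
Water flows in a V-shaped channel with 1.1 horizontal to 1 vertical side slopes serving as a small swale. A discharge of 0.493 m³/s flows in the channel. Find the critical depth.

y_c = 0.528 m

At critical depth, Q² T / (g A³) = 1, i.e. A³/T = Q²/g = 0.493²/9.81 = 0.02478.
Trying y = 0.416 m: A³/T = 0.007537 — low.
Trying y = 0.528 m: A³/T = 0.02483 — matches.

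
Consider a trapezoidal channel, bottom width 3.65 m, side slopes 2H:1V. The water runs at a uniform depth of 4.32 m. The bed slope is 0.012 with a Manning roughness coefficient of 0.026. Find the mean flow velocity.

V = 7.37 m/s

With bottom width b = 3.65 m and side slope z = 2: A = (b + zy)y = (3.65 + 2×4.32)×4.32 = 53.09 m²; P = b + 2y√(1+z²) = 3.65 + 2×4.32×2.236 = 22.97 m.
Hydraulic radius R = A/P = 53.09/22.97 = 2.311 m.
From Manning's equation, V = (1/n) R^(2/3) S^(1/2) = (1/0.026) × 2.311^(2/3) × 0.012^(1/2) = 7.37 m/s.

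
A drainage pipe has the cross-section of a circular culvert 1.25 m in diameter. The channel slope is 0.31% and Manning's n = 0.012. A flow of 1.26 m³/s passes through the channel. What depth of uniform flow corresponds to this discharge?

Manning's equation rearranged: A R^(2/3) = nQ / (1·√S) = 0.012 × 1.26 / (√0.0031) = 0.2716.
At y = 0.494 m: A R^(2/3) = 0.1863 — short.
At y = 0.611 m: A R^(2/3) = 0.2719 — matches.

y_n = 0.611 m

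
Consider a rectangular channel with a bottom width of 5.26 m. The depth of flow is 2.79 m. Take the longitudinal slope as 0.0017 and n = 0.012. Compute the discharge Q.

Flow area A = b·y = 5.26 × 2.79 = 14.68 m². Wetted perimeter P = b + 2y = 5.26 + 2×2.79 = 10.84 m.
Hydraulic radius R = A/P = 14.68/10.84 = 1.354 m.
Manning's equation: Q = (1/n) A R^(2/3) S^(1/2) = (1/0.012) × 14.68 × 1.354^(2/3) × 0.0017^(1/2) = 61.7 m³/s.

Q = 61.7 m³/s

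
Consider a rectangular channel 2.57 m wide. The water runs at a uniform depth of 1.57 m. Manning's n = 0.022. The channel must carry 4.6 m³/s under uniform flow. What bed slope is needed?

Flow area A = b·y = 2.57 × 1.57 = 4.035 m². Wetted perimeter P = b + 2y = 2.57 + 2×1.57 = 5.71 m.
Hydraulic radius R = A/P = 4.035/5.71 = 0.7066 m.
From Manning's equation, S = [nQ / (1 A R^(2/3))]² = [0.022 × 4.6 / (1 × 4.035 × 0.7066^(2/3))]² = 0.000999.

S = 0.000999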